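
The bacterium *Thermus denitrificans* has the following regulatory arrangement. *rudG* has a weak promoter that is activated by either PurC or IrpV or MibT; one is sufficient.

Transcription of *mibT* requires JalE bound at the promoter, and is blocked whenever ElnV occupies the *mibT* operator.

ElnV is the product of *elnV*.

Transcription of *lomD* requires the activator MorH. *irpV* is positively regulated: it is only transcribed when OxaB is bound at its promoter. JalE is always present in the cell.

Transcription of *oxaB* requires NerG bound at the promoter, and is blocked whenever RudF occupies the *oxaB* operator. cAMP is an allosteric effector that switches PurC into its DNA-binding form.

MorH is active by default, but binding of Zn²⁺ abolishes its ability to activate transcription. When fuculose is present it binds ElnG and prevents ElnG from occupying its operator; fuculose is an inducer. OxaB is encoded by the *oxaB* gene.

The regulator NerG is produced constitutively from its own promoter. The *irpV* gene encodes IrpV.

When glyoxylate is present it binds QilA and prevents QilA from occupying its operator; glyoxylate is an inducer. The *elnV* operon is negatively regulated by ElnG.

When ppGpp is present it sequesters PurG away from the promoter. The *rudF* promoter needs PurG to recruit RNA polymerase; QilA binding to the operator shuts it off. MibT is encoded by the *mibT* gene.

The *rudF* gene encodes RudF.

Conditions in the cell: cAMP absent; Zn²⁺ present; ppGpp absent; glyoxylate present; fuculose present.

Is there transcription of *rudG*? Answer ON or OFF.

OFF

cAMP is absent, so PurC is inactive.
Glyoxylate is present, so QilA is inactive.
ppGpp is absent, so PurG is active.
No repressor is bound and PurG is active, so *rudF* is transcribed.
So RudF is produced and active.
NerG is produced constitutively and is active.
With repressor RudF bound, *oxaB* is not transcribed.
So OxaB is not produced.
Required activator OxaB is absent, so *irpV* is not transcribed.
So IrpV is not produced.
Fuculose is present, so ElnG is inactive.
With no repressor bound, *elnV* is transcribed.
So ElnV is produced and active.
JalE is produced constitutively and is active.
With repressor ElnV bound, *mibT* is not transcribed.
So MibT is not produced.
No activator is available at the *rudG* promoter, so *rudG* is not transcribed.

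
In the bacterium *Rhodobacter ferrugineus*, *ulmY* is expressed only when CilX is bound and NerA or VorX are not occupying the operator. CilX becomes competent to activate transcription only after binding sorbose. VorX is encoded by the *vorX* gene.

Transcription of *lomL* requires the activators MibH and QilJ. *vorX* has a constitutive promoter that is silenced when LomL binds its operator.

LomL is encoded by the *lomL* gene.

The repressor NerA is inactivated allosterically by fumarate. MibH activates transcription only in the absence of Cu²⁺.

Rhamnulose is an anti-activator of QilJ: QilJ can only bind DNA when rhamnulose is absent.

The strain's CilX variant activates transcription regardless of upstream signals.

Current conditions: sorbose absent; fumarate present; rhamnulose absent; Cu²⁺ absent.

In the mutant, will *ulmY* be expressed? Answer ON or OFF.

Fumarate is present, so NerA is inactive.
Cu²⁺ is absent, so MibH is active.
Rhamnulose is absent, so QilJ is active.
No repressor is bound and MibH and QilJ are active, so *lomL* is transcribed.
So LomL is produced and active.
With repressor LomL bound, *vorX* is not transcribed.
So VorX is not produced.
CilX is constitutively active in this strain.
No repressor is bound and CilX is active, so *ulmY* is transcribed.

ON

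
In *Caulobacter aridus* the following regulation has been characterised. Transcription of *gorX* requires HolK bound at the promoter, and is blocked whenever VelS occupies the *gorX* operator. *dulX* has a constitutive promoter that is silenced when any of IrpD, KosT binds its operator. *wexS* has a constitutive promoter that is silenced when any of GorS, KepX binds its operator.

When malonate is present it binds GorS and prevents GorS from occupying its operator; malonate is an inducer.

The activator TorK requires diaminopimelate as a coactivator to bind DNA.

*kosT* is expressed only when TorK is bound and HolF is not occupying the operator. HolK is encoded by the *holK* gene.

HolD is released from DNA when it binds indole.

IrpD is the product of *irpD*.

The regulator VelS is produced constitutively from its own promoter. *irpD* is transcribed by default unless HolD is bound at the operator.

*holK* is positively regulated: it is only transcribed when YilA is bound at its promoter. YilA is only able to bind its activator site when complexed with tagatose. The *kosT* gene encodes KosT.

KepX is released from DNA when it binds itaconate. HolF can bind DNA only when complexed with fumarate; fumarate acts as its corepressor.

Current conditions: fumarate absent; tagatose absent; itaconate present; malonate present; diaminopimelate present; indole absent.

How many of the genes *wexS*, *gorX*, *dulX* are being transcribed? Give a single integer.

Malonate is present, so GorS is inactive.
Itaconate is present, so KepX is inactive.
With no repressor bound, *wexS* is transcribed.
→ *wexS* is ON.
Tagatose is absent, so YilA is inactive.
Required activator YilA is absent, so *holK* is not transcribed.
So HolK is not produced.
VelS is produced constitutively and is active.
With repressor VelS bound, *gorX* is not transcribed.
→ *gorX* is OFF.
Indole is absent, so HolD is active.
With repressor HolD bound, *irpD* is not transcribed.
So IrpD is not produced.
Fumarate is absent, so HolF is inactive.
Diaminopimelate is present, so TorK is active.
No repressor is bound and TorK is active, so *kosT* is transcribed.
So KosT is produced and active.
With repressor KosT bound, *dulX* is not transcribed.
→ *dulX* is OFF.
1 of the 3 genes is transcribed.

1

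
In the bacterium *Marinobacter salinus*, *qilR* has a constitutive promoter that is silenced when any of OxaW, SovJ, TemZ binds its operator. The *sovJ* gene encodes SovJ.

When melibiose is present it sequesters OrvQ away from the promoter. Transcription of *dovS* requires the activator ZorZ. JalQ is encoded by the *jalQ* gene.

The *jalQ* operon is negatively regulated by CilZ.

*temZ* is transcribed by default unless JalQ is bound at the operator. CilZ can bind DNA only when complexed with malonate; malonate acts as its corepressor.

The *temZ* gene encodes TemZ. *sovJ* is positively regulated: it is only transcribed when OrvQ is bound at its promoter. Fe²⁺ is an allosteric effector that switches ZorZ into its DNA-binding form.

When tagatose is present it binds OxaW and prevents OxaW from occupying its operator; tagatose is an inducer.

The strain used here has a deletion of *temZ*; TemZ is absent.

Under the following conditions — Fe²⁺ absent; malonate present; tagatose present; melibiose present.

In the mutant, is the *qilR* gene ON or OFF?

ON

Tagatose is present, so OxaW is inactive.
Melibiose is present, so OrvQ is inactive.
Required activator OrvQ is absent, so *sovJ* is not transcribed.
So SovJ is not produced.
TemZ is non-functional in this strain, so it has no effect.
With no repressor bound, *qilR* is transcribed.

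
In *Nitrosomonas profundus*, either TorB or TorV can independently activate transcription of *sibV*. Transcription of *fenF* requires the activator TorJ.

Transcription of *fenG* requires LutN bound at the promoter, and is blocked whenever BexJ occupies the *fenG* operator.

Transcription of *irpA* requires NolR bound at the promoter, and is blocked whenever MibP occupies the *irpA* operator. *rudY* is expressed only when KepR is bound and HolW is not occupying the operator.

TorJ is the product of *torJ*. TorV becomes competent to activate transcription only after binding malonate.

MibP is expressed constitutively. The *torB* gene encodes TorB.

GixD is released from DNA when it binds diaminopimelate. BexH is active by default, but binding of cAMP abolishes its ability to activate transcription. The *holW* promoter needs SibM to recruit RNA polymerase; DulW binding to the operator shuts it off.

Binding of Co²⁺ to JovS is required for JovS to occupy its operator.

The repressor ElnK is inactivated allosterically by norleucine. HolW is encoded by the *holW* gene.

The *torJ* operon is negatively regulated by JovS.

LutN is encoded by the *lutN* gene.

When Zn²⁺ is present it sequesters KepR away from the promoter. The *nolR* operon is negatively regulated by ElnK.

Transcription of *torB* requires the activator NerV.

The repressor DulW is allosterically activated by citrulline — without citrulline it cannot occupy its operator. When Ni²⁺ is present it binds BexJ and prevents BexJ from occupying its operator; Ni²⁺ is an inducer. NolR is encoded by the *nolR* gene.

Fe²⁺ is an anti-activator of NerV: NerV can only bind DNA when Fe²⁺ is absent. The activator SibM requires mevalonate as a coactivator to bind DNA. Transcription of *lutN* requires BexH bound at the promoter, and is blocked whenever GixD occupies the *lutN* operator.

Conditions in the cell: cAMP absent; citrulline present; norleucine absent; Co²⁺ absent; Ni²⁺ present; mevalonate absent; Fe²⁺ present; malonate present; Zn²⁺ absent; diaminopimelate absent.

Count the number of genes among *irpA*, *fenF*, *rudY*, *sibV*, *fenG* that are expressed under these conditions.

Norleucine is absent, so ElnK is active.
With repressor ElnK bound, *nolR* is not transcribed.
So NolR is not produced.
MibP is produced constitutively and is active.
With repressor MibP bound, *irpA* is not transcribed.
→ *irpA* is OFF.
Co²⁺ is absent, so JovS is inactive.
With no repressor bound, *torJ* is transcribed.
So TorJ is produced and active.
No repressor is bound and TorJ is active, so *fenF* is transcribed.
→ *fenF* is ON.
Zn²⁺ is absent, so KepR is active.
Citrulline is present, so DulW is active.
Mevalonate is absent, so SibM is inactive.
With repressor DulW bound, *holW* is not transcribed.
So HolW is not produced.
No repressor is bound and KepR is active, so *rudY* is transcribed.
→ *rudY* is ON.
Fe²⁺ is present, so NerV is inactive.
Required activator NerV is absent, so *torB* is not transcribed.
So TorB is not produced.
Malonate is present, so TorV is active.
Activator TorV is present, so *sibV* is transcribed.
→ *sibV* is ON.
Ni²⁺ is present, so BexJ is inactive.
Diaminopimelate is absent, so GixD is active.
cAMP is absent, so BexH is active.
With repressor GixD bound, *lutN* is not transcribed.
So LutN is not produced.
Required activator LutN is absent, so *fenG* is not transcribed.
→ *fenG* is OFF.
3 of the 5 genes are transcribed.

3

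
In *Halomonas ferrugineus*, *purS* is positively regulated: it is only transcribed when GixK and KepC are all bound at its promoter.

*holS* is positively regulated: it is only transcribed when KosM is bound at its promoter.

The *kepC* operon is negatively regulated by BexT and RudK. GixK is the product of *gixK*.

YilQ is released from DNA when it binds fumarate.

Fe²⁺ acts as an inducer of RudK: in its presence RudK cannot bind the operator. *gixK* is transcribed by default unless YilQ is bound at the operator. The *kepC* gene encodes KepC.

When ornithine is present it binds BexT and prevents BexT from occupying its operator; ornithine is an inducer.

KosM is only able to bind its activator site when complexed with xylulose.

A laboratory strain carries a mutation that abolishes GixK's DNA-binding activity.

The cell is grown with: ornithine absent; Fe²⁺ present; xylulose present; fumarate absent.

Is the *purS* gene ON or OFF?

GixK is non-functional in this strain, so it has no effect.
Ornithine is absent, so BexT is active.
Fe²⁺ is present, so RudK is inactive.
With repressor BexT bound, *kepC* is not transcribed.
So KepC is not produced.
Required activator GixK is absent, so *purS* is not transcribed.

OFF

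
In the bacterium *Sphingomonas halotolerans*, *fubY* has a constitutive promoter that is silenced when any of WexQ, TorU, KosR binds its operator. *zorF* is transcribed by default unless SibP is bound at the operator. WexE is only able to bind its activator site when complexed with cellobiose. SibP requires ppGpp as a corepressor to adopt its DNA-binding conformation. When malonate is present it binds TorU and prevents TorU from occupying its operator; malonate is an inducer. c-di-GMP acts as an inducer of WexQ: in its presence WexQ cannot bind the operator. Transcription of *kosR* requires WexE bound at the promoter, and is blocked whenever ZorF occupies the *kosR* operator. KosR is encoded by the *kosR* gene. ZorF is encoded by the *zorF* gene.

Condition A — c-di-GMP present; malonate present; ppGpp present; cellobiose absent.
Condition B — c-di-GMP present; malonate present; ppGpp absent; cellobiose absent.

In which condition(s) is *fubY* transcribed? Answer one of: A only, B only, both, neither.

Condition A:
c-di-GMP is present, so WexQ is inactive.
Malonate is present, so TorU is inactive.
ppGpp is present, so SibP is active.
With repressor SibP bound, *zorF* is not transcribed.
So ZorF is not produced.
Cellobiose is absent, so WexE is inactive.
Required activator WexE is absent, so *kosR* is not transcribed.
So KosR is not produced.
With no repressor bound, *fubY* is transcribed.
→ *fubY* is ON in A.
Condition B:
c-di-GMP is present, so WexQ is inactive.
Malonate is present, so TorU is inactive.
ppGpp is absent, so SibP is inactive.
With no repressor bound, *zorF* is transcribed.
So ZorF is produced and active.
Cellobiose is absent, so WexE is inactive.
With repressor ZorF bound, *kosR* is not transcribed.
So KosR is not produced.
With no repressor bound, *fubY* is transcribed.
→ *fubY* is ON in B.

both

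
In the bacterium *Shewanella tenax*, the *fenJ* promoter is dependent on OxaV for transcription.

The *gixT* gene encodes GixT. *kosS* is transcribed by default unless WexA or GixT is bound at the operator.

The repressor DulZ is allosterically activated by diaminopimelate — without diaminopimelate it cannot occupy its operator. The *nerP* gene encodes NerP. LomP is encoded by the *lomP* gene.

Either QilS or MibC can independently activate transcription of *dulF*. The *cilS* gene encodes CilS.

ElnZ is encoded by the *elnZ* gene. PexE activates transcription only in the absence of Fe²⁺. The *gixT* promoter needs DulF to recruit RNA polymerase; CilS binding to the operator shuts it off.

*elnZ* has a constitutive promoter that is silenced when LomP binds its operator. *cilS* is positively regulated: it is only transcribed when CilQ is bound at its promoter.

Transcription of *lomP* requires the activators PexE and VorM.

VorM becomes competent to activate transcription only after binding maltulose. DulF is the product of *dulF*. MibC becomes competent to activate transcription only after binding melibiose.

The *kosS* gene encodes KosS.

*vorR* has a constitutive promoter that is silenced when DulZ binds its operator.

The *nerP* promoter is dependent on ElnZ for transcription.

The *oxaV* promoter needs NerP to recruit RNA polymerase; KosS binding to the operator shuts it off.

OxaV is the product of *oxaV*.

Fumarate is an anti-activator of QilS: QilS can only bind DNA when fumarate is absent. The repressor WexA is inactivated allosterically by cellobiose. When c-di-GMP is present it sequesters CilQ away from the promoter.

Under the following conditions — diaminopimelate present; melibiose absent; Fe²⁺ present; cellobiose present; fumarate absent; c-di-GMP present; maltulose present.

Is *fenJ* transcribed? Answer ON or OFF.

Fe²⁺ is present, so PexE is inactive.
Maltulose is present, so VorM is active.
Required activator PexE is absent, so *lomP* is not transcribed.
So LomP is not produced.
With no repressor bound, *elnZ* is transcribed.
So ElnZ is produced and active.
No repressor is bound and ElnZ is active, so *nerP* is transcribed.
So NerP is produced and active.
Cellobiose is present, so WexA is inactive.
Fumarate is absent, so QilS is active.
Melibiose is absent, so MibC is inactive.
Activator QilS is present, so *dulF* is transcribed.
So DulF is produced and active.
c-di-GMP is present, so CilQ is inactive.
Required activator CilQ is absent, so *cilS* is not transcribed.
So CilS is not produced.
No repressor is bound and DulF is active, so *gixT* is transcribed.
So GixT is produced and active.
With repressor GixT bound, *kosS* is not transcribed.
So KosS is not produced.
No repressor is bound and NerP is active, so *oxaV* is transcribed.
So OxaV is produced and active.
No repressor is bound and OxaV is active, so *fenJ* is transcribed.

ON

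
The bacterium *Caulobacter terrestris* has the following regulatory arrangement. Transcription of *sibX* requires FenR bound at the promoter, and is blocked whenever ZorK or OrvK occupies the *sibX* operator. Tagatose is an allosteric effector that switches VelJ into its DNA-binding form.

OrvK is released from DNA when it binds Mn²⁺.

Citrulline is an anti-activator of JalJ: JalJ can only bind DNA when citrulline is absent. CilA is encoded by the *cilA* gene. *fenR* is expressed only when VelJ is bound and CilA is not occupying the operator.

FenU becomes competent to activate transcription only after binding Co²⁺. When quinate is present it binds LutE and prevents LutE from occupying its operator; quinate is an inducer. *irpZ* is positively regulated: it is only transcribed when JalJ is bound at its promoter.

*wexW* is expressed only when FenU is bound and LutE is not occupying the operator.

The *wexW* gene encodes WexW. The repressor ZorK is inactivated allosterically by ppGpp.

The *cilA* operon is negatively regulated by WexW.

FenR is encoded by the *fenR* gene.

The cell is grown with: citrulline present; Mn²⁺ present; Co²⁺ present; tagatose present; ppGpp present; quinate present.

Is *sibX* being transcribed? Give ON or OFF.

ppGpp is present, so ZorK is inactive.
Mn²⁺ is present, so OrvK is inactive.
Co²⁺ is present, so FenU is active.
Quinate is present, so LutE is inactive.
No repressor is bound and FenU is active, so *wexW* is transcribed.
So WexW is produced and active.
With repressor WexW bound, *cilA* is not transcribed.
So CilA is not produced.
Tagatose is present, so VelJ is active.
No repressor is bound and VelJ is active, so *fenR* is transcribed.
So FenR is produced and active.
No repressor is bound and FenR is active, so *sibX* is transcribed.

ON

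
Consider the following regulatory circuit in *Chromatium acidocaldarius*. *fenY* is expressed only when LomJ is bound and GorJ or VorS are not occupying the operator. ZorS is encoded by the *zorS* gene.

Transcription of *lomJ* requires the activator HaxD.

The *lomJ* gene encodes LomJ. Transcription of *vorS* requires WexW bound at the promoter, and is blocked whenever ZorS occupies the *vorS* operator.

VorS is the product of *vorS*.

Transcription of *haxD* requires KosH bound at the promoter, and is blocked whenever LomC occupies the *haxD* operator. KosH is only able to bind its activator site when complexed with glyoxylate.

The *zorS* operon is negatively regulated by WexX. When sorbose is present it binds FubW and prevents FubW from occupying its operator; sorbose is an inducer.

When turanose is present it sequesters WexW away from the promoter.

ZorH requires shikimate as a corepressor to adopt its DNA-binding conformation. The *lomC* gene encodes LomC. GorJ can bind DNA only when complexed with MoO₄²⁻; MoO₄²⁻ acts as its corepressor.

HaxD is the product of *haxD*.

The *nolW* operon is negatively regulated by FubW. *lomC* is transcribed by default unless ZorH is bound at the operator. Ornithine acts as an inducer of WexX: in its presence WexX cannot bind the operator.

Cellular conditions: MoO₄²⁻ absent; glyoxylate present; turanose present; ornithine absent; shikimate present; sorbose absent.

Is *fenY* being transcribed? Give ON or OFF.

ON

MoO₄²⁻ is absent, so GorJ is inactive.
Shikimate is present, so ZorH is active.
With repressor ZorH bound, *lomC* is not transcribed.
So LomC is not produced.
Glyoxylate is present, so KosH is active.
No repressor is bound and KosH is active, so *haxD* is transcribed.
So HaxD is produced and active.
No repressor is bound and HaxD is active, so *lomJ* is transcribed.
So LomJ is produced and active.
Turanose is present, so WexW is inactive.
Ornithine is absent, so WexX is active.
With repressor WexX bound, *zorS* is not transcribed.
So ZorS is not produced.
Required activator WexW is absent, so *vorS* is not transcribed.
So VorS is not produced.
No repressor is bound and LomJ is active, so *fenY* is transcribed.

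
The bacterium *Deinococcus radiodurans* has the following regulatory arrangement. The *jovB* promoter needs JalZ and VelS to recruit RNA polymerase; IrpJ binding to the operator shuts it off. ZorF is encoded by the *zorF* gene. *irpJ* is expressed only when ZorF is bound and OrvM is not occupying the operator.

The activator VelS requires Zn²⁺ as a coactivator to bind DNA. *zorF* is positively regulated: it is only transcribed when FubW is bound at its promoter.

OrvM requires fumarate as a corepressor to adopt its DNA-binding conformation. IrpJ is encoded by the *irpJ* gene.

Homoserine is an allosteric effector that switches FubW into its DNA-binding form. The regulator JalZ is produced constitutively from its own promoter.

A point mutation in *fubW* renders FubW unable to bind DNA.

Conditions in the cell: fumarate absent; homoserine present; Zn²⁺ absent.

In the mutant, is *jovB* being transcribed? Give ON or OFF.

OFF

JalZ is produced constitutively and is active.
Zn²⁺ is absent, so VelS is inactive.
FubW is non-functional in this strain, so it has no effect.
Required activator FubW is absent, so *zorF* is not transcribed.
So ZorF is not produced.
Fumarate is absent, so OrvM is inactive.
Required activator ZorF is absent, so *irpJ* is not transcribed.
So IrpJ is not produced.
Required activator VelS is absent, so *jovB* is not transcribed.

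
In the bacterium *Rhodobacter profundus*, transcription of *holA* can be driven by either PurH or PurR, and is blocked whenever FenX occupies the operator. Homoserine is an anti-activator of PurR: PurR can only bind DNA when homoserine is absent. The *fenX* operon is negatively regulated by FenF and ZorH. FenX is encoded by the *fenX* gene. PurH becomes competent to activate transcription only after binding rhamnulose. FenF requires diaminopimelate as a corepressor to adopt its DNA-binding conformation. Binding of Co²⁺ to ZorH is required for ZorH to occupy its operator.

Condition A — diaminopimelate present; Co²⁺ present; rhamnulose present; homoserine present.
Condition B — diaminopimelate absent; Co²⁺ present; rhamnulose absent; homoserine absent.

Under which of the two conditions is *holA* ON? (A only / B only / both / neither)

Condition A:
Diaminopimelate is present, so FenF is active.
Co²⁺ is present, so ZorH is active.
With repressor FenF bound, *fenX* is not transcribed.
So FenX is not produced.
Rhamnulose is present, so PurH is active.
Homoserine is present, so PurR is inactive.
Activator PurH is present, so *holA* is transcribed.
→ *holA* is ON in A.
Condition B:
Diaminopimelate is absent, so FenF is inactive.
Co²⁺ is present, so ZorH is active.
With repressor ZorH bound, *fenX* is not transcribed.
So FenX is not produced.
Rhamnulose is absent, so PurH is inactive.
Homoserine is absent, so PurR is active.
Activator PurR is present, so *holA* is transcribed.
→ *holA* is ON in B.

both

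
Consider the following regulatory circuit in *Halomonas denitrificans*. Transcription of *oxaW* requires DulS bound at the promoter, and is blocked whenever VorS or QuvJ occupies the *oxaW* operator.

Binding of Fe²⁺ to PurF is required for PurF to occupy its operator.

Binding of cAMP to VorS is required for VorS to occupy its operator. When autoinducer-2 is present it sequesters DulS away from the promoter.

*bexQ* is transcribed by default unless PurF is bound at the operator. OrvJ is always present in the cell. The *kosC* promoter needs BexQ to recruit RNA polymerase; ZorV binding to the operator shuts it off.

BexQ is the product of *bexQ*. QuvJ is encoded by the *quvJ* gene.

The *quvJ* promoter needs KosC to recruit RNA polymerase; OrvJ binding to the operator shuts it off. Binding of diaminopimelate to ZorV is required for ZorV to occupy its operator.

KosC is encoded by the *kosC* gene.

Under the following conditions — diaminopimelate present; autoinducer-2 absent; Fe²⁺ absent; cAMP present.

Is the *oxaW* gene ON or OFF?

Autoinducer-2 is absent, so DulS is active.
cAMP is present, so VorS is active.
Fe²⁺ is absent, so PurF is inactive.
With no repressor bound, *bexQ* is transcribed.
So BexQ is produced and active.
Diaminopimelate is present, so ZorV is active.
With repressor ZorV bound, *kosC* is not transcribed.
So KosC is not produced.
OrvJ is produced constitutively and is active.
With repressor OrvJ bound, *quvJ* is not transcribed.
So QuvJ is not produced.
With repressor VorS bound, *oxaW* is not transcribed.

OFF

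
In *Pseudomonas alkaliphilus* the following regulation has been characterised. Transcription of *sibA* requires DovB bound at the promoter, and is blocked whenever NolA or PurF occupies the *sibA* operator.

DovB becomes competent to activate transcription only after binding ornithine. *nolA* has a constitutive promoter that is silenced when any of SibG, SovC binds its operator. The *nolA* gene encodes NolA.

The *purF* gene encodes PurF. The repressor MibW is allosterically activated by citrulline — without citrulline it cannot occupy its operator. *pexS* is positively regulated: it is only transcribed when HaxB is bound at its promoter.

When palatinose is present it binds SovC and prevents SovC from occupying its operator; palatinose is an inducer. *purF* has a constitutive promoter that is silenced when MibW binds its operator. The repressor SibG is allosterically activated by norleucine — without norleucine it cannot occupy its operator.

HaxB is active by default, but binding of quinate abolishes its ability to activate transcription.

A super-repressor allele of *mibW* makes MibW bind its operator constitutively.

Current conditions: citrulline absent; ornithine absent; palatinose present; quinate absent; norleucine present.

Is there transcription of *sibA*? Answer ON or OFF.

Ornithine is absent, so DovB is inactive.
Norleucine is present, so SibG is active.
Palatinose is present, so SovC is inactive.
With repressor SibG bound, *nolA* is not transcribed.
So NolA is not produced.
MibW is constitutively active in this strain.
With repressor MibW bound, *purF* is not transcribed.
So PurF is not produced.
Required activator DovB is absent, so *sibA* is not transcribed.

OFF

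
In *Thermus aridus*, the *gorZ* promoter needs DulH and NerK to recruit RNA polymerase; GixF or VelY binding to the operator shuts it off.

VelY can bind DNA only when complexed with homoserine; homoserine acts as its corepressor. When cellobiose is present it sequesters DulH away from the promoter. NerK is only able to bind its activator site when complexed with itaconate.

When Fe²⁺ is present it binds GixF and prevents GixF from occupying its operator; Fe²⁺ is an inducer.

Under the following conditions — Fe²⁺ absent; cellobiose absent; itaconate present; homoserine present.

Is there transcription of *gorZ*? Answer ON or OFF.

OFF

Cellobiose is absent, so DulH is active.
Itaconate is present, so NerK is active.
Fe²⁺ is absent, so GixF is active.
Homoserine is present, so VelY is active.
With repressor GixF bound, *gorZ* is not transcribed.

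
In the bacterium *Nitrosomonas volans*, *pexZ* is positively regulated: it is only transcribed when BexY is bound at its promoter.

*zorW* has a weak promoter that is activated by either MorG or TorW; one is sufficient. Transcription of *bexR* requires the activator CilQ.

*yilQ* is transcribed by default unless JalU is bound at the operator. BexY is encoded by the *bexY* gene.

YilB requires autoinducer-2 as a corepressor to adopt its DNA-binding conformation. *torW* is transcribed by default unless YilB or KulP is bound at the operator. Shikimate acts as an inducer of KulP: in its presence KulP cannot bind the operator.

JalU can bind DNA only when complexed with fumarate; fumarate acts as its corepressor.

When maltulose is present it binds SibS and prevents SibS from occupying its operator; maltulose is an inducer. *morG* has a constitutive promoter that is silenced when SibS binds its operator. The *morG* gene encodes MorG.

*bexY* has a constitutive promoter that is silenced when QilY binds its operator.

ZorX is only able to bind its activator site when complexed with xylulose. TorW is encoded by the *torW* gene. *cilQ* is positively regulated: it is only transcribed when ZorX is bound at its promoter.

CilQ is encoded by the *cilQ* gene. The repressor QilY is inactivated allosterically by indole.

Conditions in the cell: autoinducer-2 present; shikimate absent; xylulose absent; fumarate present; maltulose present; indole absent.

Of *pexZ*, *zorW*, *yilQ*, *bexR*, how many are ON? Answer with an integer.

1

Indole is absent, so QilY is active.
With repressor QilY bound, *bexY* is not transcribed.
So BexY is not produced.
Required activator BexY is absent, so *pexZ* is not transcribed.
→ *pexZ* is OFF.
Maltulose is present, so SibS is inactive.
With no repressor bound, *morG* is transcribed.
So MorG is produced and active.
Autoinducer-2 is present, so YilB is active.
Shikimate is absent, so KulP is active.
With repressor YilB bound, *torW* is not transcribed.
So TorW is not produced.
Activator MorG is present, so *zorW* is transcribed.
→ *zorW* is ON.
Fumarate is present, so JalU is active.
With repressor JalU bound, *yilQ* is not transcribed.
→ *yilQ* is OFF.
Xylulose is absent, so ZorX is inactive.
Required activator ZorX is absent, so *cilQ* is not transcribed.
So CilQ is not produced.
Required activator CilQ is absent, so *bexR* is not transcribed.
→ *bexR* is OFF.
1 of the 4 genes is transcribed.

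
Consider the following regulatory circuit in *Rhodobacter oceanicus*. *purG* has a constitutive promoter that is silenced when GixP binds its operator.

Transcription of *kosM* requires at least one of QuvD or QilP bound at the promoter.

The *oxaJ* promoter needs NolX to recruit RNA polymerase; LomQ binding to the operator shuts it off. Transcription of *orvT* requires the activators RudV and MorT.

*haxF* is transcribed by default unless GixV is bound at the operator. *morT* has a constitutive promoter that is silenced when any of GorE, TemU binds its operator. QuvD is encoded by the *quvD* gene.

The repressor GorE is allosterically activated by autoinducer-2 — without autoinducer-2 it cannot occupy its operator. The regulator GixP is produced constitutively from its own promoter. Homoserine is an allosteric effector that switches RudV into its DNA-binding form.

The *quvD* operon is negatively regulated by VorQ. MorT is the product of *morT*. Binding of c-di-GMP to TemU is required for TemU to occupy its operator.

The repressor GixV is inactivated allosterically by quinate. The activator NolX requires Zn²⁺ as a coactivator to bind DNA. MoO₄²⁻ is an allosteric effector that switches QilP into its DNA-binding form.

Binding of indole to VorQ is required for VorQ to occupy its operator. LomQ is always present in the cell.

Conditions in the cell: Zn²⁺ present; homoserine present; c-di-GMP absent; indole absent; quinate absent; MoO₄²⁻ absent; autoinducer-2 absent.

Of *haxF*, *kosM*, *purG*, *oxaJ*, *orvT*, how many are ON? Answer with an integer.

Quinate is absent, so GixV is active.
With repressor GixV bound, *haxF* is not transcribed.
→ *haxF* is OFF.
Indole is absent, so VorQ is inactive.
With no repressor bound, *quvD* is transcribed.
So QuvD is produced and active.
MoO₄²⁻ is absent, so QilP is inactive.
Activator QuvD is present, so *kosM* is transcribed.
→ *kosM* is ON.
GixP is produced constitutively and is active.
With repressor GixP bound, *purG* is not transcribed.
→ *purG* is OFF.
Zn²⁺ is present, so NolX is active.
LomQ is produced constitutively and is active.
With repressor LomQ bound, *oxaJ* is not transcribed.
→ *oxaJ* is OFF.
Homoserine is present, so RudV is active.
Autoinducer-2 is absent, so GorE is inactive.
c-di-GMP is absent, so TemU is inactive.
With no repressor bound, *morT* is transcribed.
So MorT is produced and active.
No repressor is bound and RudV and MorT are active, so *orvT* is transcribed.
→ *orvT* is ON.
2 of the 5 genes are transcribed.

2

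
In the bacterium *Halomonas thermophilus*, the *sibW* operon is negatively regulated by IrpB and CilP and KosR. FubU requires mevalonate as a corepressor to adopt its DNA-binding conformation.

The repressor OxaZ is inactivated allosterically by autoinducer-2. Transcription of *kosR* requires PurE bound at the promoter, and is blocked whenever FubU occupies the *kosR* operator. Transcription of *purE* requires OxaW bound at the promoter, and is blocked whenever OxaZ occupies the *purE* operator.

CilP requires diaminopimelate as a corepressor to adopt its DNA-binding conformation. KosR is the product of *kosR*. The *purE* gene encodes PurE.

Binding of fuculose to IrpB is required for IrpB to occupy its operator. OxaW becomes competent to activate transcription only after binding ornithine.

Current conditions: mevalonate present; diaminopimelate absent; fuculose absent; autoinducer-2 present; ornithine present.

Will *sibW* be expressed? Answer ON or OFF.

ON

Fuculose is absent, so IrpB is inactive.
Diaminopimelate is absent, so CilP is inactive.
Mevalonate is present, so FubU is active.
Autoinducer-2 is present, so OxaZ is inactive.
Ornithine is present, so OxaW is active.
No repressor is bound and OxaW is active, so *purE* is transcribed.
So PurE is produced and active.
With repressor FubU bound, *kosR* is not transcribed.
So KosR is not produced.
With no repressor bound, *sibW* is transcribed.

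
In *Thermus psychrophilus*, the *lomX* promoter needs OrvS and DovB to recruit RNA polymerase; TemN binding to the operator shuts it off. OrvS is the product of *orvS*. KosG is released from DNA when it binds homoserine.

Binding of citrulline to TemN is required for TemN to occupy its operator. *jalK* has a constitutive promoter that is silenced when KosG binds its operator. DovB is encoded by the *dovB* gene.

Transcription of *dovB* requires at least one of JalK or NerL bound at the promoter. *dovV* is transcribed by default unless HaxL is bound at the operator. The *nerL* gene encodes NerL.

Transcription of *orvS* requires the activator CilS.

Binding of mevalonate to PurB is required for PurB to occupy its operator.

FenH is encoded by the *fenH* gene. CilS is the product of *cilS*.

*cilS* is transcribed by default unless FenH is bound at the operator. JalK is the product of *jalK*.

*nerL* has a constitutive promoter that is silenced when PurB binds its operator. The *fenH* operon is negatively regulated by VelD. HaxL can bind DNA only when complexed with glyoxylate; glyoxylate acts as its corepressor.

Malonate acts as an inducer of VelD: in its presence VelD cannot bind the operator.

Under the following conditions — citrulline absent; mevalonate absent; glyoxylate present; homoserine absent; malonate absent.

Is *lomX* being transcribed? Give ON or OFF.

Malonate is absent, so VelD is active.
With repressor VelD bound, *fenH* is not transcribed.
So FenH is not produced.
With no repressor bound, *cilS* is transcribed.
So CilS is produced and active.
No repressor is bound and CilS is active, so *orvS* is transcribed.
So OrvS is produced and active.
Citrulline is absent, so TemN is inactive.
Homoserine is absent, so KosG is active.
With repressor KosG bound, *jalK* is not transcribed.
So JalK is not produced.
Mevalonate is absent, so PurB is inactive.
With no repressor bound, *nerL* is transcribed.
So NerL is produced and active.
Activator NerL is present, so *dovB* is transcribed.
So DovB is produced and active.
No repressor is bound and OrvS and DovB are active, so *lomX* is transcribed.

ON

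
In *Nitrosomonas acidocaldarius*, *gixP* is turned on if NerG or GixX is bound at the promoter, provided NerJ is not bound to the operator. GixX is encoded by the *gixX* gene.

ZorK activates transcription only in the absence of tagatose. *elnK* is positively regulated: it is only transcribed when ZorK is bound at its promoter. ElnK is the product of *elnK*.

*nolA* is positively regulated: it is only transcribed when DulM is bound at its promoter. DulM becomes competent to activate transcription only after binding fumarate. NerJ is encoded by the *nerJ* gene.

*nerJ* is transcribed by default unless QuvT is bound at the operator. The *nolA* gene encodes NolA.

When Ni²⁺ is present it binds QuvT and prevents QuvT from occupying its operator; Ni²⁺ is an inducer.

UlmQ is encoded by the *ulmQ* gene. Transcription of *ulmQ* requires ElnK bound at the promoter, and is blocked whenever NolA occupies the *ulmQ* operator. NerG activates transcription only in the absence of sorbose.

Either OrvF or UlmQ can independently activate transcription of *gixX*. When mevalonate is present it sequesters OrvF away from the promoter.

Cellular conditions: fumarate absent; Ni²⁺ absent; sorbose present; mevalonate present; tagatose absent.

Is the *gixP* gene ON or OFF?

Ni²⁺ is absent, so QuvT is active.
With repressor QuvT bound, *nerJ* is not transcribed.
So NerJ is not produced.
Sorbose is present, so NerG is inactive.
Mevalonate is present, so OrvF is inactive.
Tagatose is absent, so ZorK is active.
No repressor is bound and ZorK is active, so *elnK* is transcribed.
So ElnK is produced and active.
Fumarate is absent, so DulM is inactive.
Required activator DulM is absent, so *nolA* is not transcribed.
So NolA is not produced.
No repressor is bound and ElnK is active, so *ulmQ* is transcribed.
So UlmQ is produced and active.
Activator UlmQ is present, so *gixX* is transcribed.
So GixX is produced and active.
Activator GixX is present, so *gixP* is transcribed.

ON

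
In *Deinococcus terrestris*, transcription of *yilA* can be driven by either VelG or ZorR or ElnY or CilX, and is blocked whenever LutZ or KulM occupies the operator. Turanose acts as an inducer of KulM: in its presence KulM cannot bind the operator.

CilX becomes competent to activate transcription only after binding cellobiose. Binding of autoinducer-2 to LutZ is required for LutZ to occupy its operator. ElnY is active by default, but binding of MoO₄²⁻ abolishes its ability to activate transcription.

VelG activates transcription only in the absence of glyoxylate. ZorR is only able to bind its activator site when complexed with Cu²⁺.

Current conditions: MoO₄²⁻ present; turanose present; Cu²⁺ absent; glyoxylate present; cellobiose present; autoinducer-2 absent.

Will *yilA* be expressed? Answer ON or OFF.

ON

Glyoxylate is present, so VelG is inactive.
Cu²⁺ is absent, so ZorR is inactive.
Autoinducer-2 is absent, so LutZ is inactive.
MoO₄²⁻ is present, so ElnY is inactive.
Cellobiose is present, so CilX is active.
Turanose is present, so KulM is inactive.
Activator CilX is present, so *yilA* is transcribed.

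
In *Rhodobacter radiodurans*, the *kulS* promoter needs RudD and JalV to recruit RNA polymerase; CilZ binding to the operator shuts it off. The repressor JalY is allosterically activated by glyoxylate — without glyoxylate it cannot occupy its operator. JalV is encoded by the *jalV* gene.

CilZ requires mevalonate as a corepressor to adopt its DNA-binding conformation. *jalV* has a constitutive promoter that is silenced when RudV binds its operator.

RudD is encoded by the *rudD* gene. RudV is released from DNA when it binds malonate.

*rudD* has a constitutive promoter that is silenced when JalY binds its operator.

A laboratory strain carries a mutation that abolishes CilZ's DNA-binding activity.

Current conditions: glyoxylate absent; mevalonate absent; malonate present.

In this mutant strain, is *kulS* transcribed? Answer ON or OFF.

CilZ is non-functional in this strain, so it has no effect.
Glyoxylate is absent, so JalY is inactive.
With no repressor bound, *rudD* is transcribed.
So RudD is produced and active.
Malonate is present, so RudV is inactive.
With no repressor bound, *jalV* is transcribed.
So JalV is produced and active.
No repressor is bound and RudD and JalV are active, so *kulS* is transcribed.

ON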